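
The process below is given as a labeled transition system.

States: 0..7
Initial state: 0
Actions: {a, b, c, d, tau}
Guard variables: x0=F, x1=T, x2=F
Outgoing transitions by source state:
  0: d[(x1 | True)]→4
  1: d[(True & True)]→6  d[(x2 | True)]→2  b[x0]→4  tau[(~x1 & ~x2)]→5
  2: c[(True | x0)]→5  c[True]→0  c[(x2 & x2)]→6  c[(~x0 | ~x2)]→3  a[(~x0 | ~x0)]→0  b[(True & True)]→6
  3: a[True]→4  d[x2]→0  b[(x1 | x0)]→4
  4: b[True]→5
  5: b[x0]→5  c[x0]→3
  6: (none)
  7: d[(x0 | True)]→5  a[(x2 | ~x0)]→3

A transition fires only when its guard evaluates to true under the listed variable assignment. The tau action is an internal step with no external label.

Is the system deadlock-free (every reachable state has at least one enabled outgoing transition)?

Answer: DEADLOCK at state 5

Trace:
Reachable = {0,4,5}
  0: d→4  [deg 1]
  4: b→5  [deg 1]
  5: ∅  [deadlock]
witness 5: d·b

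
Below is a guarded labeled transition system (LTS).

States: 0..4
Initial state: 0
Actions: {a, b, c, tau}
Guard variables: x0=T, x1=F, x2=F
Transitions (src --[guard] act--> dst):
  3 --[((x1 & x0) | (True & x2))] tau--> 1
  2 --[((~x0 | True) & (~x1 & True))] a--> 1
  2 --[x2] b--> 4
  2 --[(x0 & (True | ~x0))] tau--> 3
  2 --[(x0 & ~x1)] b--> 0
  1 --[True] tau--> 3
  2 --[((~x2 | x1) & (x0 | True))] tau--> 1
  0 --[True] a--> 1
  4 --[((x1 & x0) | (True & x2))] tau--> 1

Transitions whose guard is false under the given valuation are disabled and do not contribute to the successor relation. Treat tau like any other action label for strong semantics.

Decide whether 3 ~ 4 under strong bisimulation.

Answer: BISIMILAR

Trace:
Compute ~ classes (split until stable):
  π0 = {{0,1,2,3,4}}
  π1 = {{0},{1},{2},{3,4}}
stable after 2 split(s): 4 block(s)
3∈{3,4}, 4∈{3,4}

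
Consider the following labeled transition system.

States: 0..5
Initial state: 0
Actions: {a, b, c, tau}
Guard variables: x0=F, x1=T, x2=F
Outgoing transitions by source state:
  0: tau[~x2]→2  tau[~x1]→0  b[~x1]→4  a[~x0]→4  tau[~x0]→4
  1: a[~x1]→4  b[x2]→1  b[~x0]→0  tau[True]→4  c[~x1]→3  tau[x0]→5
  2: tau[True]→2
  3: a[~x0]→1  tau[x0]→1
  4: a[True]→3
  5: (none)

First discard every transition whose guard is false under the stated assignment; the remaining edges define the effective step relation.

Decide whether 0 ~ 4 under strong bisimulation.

Answer: NOT BISIMILAR

Analysis:
Compute ~ classes (split until stable):
  P[0] = {{0,1,2,3,4,5}}
  P[1] = {{0},{1},{2},{3,4},{5}}
  P[2] = {{0},{1},{2},{3},{4},{5}}
stable after 3 split(s): 6 block(s)
class of 0: {0}; class of 4: {4}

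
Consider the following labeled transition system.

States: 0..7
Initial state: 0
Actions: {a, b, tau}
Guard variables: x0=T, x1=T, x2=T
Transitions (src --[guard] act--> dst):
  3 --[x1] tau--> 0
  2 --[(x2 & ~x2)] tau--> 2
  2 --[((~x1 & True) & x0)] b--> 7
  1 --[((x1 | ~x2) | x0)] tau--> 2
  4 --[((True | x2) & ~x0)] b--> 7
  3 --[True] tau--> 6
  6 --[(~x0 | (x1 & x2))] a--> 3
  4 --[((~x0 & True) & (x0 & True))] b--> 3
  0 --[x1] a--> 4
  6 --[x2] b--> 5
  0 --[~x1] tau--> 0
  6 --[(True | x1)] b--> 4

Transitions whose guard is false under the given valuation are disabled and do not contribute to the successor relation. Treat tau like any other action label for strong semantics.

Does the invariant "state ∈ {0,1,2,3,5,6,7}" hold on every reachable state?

Allowed set {0,1,2,3,5,6,7}
Reachable = {0,4}
  0: ✓
  4: outside
witness against invariant: a → 4

Answer: INVARIANT VIOLATED at state 4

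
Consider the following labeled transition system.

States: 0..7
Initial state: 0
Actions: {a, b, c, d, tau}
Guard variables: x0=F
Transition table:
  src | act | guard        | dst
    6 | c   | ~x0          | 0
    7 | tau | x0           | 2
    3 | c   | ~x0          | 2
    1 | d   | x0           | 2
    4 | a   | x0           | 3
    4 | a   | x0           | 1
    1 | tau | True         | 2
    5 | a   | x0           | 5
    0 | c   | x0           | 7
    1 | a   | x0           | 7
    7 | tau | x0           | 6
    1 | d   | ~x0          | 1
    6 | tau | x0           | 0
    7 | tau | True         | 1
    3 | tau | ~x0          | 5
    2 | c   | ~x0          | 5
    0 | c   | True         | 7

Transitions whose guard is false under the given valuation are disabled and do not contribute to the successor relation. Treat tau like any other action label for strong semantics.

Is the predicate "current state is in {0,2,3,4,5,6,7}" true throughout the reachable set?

Answer: INVARIANT VIOLATED at state 1

Analysis:
Inv-set: {0,2,3,4,5,6,7}
Reach set: {0,1,2,5,7}
  0: safe
  1: outside
  2: safe
  5: safe
  7: safe
reach 1 via c·tau — violates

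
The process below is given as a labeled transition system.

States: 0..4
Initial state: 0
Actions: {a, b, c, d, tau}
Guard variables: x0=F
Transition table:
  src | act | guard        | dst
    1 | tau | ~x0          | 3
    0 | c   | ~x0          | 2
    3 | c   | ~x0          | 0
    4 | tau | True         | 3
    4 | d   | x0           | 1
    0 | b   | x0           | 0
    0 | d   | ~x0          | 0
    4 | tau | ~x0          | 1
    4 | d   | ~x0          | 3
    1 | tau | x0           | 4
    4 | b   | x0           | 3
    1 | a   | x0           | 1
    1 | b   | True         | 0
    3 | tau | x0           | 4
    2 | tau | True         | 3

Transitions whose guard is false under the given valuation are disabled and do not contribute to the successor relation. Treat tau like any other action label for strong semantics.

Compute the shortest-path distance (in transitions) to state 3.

Answer: 2

Analysis:
Layered search for 3:
  L0 = {0}
  L1 = {2}
  L2 = {3}
depth(3)=2, e.g. c·tau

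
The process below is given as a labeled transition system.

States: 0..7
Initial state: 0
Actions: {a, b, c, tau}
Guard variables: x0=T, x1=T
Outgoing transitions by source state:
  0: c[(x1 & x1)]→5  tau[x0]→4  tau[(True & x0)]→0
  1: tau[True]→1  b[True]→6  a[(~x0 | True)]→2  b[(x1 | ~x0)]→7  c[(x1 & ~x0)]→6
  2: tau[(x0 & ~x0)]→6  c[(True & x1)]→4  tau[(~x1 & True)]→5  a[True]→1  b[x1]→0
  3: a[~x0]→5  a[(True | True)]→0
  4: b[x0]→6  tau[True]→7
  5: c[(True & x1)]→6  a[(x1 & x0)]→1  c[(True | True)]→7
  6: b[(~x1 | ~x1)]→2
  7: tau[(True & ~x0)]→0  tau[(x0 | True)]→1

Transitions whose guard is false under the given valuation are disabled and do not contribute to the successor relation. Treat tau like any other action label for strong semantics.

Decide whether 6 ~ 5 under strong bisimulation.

Answer: NOT BISIMILAR

Trace:
Refine partition for ~:
  P[0] = {{0,1,2,3,4,5,6,7}}
  P[1] = {{0},{1},{2},{3},{4},{5},{6},{7}}
stable after 2 split(s): 8 block(s)
6∈{6}, 5∈{5}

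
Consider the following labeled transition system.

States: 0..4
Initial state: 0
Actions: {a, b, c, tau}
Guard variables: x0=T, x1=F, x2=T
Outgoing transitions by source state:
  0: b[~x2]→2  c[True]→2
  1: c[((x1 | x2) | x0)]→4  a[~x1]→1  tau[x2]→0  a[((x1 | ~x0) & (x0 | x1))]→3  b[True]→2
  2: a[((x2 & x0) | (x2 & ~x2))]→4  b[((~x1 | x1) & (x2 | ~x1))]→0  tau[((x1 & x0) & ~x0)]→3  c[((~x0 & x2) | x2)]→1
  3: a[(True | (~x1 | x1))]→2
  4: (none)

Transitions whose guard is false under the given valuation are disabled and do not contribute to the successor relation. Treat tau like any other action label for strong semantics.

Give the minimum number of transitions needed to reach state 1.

Breadth-first toward 1:
  depth 0: {0}
  depth 1: {2}
  depth 2: {1,4}
depth(1)=2, e.g. c·c

Answer: 2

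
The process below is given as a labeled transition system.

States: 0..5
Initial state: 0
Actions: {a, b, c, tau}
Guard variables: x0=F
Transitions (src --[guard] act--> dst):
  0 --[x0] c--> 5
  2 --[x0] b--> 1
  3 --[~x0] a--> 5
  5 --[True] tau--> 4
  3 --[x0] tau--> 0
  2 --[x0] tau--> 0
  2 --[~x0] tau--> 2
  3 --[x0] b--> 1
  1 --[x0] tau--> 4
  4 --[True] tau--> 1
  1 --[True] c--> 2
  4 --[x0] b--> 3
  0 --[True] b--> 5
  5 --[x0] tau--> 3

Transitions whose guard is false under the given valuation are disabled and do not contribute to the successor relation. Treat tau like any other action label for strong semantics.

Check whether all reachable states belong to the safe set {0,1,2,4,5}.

Inv-set: {0,1,2,4,5}
R = {0,1,2,4,5}
  0: ✓
  1: ✓
  2: ✓
  4: ✓
  5: ✓

Answer: INVARIANT HOLDS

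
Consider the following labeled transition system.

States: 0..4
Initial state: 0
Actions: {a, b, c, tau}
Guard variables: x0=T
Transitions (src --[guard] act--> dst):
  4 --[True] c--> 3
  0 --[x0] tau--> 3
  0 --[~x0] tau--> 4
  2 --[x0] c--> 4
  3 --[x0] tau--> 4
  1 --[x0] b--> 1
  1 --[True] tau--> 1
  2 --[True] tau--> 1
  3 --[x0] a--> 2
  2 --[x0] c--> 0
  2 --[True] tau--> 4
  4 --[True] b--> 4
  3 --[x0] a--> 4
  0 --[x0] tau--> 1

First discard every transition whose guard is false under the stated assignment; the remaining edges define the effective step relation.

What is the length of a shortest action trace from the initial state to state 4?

Layered search for 4:
  Layer 0: {0}
  Layer 1: {1,3}
  Layer 2: {2,4}
4 enters at depth 2; path tau·a

Answer: 2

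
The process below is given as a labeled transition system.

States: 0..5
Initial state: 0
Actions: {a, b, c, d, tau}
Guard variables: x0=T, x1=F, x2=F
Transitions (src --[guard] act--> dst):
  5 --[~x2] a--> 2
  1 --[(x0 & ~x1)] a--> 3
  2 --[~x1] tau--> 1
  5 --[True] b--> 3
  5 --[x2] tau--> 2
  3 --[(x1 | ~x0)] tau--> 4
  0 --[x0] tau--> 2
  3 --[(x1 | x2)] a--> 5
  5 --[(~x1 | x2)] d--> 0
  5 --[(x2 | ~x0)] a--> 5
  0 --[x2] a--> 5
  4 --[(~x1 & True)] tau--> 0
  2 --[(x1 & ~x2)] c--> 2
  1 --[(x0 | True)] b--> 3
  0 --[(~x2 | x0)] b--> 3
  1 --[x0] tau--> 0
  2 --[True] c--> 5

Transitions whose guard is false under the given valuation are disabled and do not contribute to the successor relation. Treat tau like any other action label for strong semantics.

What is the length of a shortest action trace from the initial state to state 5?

Answer: 2

Trace:
Breadth-first toward 5:
  depth 0: {0}
  depth 1: {2,3}
  depth 2: {1,5}
depth(5)=2, e.g. tau·c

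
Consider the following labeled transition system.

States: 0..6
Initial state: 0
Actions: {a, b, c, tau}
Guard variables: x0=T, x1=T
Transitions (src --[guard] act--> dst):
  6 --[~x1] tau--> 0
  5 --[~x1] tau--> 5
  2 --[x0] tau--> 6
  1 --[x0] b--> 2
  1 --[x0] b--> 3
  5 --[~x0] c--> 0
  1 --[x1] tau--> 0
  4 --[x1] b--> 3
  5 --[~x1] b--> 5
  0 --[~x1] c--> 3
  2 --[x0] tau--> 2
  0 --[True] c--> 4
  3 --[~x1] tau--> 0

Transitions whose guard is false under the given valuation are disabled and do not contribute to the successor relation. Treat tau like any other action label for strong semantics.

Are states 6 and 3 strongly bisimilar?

Answer: BISIMILAR

Trace:
Refine partition for ~:
  π0 = {{0,1,2,3,4,5,6}}
  π1 = {{0},{1},{2},{3,5,6},{4}}
5 equivalence class(es) (converged in 2)
class of 6: {3,5,6}; class of 3: {3,5,6}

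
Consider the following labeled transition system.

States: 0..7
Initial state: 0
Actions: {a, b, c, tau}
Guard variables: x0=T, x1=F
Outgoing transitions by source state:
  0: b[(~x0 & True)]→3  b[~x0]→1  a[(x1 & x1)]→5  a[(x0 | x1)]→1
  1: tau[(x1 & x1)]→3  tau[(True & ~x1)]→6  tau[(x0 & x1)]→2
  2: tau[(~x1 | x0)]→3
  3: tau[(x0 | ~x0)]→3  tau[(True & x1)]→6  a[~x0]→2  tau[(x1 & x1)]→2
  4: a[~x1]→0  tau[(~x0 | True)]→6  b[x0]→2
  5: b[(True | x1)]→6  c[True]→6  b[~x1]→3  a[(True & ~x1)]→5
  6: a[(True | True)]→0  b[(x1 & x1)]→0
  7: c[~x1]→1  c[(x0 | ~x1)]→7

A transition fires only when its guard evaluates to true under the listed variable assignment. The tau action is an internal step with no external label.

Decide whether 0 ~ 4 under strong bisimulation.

Answer: NOT BISIMILAR

Analysis:
Compute ~ classes (split until stable):
  π0 = {{0,1,2,3,4,5,6,7}}
  π1 = {{0,6},{1,2,3},{4},{5},{7}}
  π2 = {{0},{1},{2,3},{4},{5},{6},{7}}
7 equivalence class(es) (converged in 3)
0∈{0}, 4∈{4}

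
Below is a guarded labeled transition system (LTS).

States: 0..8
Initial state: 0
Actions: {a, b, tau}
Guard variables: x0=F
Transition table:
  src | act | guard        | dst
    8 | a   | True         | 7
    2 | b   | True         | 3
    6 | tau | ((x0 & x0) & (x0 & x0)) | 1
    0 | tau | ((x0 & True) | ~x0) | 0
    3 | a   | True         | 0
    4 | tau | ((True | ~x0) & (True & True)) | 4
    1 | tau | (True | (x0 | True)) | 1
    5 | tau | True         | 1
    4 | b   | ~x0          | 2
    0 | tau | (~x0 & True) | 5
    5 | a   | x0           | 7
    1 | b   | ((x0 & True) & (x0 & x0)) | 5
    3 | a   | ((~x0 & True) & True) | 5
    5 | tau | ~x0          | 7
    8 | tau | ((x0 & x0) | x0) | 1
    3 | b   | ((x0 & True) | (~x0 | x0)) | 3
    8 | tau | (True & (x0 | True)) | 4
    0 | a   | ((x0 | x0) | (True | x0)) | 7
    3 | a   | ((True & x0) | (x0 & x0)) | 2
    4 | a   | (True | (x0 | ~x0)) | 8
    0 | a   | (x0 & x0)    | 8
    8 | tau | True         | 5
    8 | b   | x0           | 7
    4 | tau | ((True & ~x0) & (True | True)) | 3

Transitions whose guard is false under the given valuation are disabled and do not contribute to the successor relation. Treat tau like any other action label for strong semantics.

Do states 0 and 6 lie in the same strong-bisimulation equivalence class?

Answer: NOT BISIMILAR

Analysis:
Compute ~ classes (split until stable):
  round 0: {{0,1,2,3,4,5,6,7,8}}
  round 1: {{0,8},{1,5},{2},{3},{4},{6,7}}
  round 2: {{0},{1},{2},{3},{4},{5},{6,7},{8}}
8 equivalence class(es) (converged in 3)
class of 0: {0}; class of 6: {6,7}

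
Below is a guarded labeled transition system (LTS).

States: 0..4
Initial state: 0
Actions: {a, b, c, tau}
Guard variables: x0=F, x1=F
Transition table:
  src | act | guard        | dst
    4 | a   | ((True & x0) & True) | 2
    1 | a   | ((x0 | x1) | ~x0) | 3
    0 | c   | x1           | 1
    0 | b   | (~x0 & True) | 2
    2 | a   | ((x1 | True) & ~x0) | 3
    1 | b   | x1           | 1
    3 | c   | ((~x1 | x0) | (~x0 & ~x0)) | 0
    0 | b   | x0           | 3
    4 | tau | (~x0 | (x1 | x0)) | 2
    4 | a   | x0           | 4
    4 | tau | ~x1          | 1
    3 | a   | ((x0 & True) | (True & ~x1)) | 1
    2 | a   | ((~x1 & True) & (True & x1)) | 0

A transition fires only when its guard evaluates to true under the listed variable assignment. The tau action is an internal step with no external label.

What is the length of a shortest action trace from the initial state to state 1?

Answer: 3

Analysis:
Breadth-first toward 1:
  Layer 0: {0}
  Layer 1: {2}
  Layer 2: {3}
  Layer 3: {1}
depth(1)=3, e.g. b·a·a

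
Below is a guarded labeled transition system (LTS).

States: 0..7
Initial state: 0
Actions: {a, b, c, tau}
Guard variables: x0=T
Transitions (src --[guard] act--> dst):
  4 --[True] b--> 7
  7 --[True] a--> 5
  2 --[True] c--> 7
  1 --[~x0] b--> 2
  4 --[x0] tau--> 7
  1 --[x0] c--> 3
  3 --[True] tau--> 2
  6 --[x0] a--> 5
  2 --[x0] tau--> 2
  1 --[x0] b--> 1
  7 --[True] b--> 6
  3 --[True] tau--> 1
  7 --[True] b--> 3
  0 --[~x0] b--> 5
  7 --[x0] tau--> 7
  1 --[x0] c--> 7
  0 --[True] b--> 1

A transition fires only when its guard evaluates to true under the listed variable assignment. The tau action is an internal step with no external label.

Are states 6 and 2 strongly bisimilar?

Answer: NOT BISIMILAR

Analysis:
Compute ~ classes (split until stable):
  π0 = {{0,1,2,3,4,5,6,7}}
  π1 = {{0},{1},{2},{3},{4},{5},{6},{7}}
8 equivalence class(es) (converged in 2)
6∈{6}, 2∈{2}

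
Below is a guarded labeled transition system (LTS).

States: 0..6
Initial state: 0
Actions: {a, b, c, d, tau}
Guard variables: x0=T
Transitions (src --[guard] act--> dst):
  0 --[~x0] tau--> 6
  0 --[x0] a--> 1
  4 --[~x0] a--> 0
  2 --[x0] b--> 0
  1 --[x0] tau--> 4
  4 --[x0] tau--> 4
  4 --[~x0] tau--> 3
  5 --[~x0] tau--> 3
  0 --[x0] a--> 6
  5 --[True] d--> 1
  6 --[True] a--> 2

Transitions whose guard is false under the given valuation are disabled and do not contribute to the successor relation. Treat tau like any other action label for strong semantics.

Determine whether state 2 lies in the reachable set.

7 transition(s) survive guard evaluation.
Layer 0: {0}
Layer 1: {1,6}  total {0,1,6}
Layer 2: {2,4}  total {0,1,2,4,6}
Reachable = {0,1,2,4,6}
witness 2: a·a

Answer: REACHABLE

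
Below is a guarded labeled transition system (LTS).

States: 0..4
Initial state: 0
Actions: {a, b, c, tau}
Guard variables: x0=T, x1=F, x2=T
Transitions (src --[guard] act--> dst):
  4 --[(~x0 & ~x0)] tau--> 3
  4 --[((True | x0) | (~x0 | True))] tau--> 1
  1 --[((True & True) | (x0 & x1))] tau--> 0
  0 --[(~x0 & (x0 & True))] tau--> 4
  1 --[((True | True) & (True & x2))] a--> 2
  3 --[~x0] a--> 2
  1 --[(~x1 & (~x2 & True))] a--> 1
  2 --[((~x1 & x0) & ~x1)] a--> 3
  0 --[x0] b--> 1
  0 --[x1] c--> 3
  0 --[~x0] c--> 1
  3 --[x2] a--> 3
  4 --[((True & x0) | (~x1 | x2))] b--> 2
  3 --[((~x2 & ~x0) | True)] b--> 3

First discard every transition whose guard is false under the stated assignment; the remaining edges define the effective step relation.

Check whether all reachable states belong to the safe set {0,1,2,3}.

Allowed set {0,1,2,3}
Reachable = {0,1,2,3}
  0: ✓
  1: ✓
  2: ✓
  3: ✓

Answer: INVARIANT HOLDS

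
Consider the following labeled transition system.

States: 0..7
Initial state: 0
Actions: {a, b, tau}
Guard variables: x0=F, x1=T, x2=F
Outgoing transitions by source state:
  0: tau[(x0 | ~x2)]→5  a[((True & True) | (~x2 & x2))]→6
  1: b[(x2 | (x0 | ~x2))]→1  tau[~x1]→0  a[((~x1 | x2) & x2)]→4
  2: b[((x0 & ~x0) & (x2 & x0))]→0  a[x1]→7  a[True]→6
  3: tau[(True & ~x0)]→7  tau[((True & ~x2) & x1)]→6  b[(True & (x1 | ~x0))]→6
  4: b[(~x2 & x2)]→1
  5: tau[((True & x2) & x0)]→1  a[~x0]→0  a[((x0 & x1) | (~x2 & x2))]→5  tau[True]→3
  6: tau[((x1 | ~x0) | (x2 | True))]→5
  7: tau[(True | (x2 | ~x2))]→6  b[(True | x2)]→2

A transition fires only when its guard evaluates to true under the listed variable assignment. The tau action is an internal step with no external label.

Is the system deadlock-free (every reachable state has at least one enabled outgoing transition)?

Answer: DEADLOCK-FREE

Analysis:
Reachable = {0,2,3,5,6,7}
  0: a→6  tau→5  [2 out]
  2: a→6  a→7  [2 out]
  3: b→6  tau→6  tau→7  [3 out]
  5: a→0  tau→3  [2 out]
  6: tau→5  [1 out]
  7: b→2  tau→6  [2 out]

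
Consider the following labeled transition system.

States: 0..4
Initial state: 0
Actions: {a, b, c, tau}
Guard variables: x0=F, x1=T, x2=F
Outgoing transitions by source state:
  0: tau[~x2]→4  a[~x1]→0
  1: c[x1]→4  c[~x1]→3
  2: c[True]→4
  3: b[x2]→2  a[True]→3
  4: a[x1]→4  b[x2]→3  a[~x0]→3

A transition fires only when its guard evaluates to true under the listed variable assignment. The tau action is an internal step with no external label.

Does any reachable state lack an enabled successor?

Answer: DEADLOCK-FREE

Trace:
Reachable = {0,3,4}
  0: tau→4  [1 exit(s)]
  3: a→3  [1 exit(s)]
  4: a→3  a→4  [2 exit(s)]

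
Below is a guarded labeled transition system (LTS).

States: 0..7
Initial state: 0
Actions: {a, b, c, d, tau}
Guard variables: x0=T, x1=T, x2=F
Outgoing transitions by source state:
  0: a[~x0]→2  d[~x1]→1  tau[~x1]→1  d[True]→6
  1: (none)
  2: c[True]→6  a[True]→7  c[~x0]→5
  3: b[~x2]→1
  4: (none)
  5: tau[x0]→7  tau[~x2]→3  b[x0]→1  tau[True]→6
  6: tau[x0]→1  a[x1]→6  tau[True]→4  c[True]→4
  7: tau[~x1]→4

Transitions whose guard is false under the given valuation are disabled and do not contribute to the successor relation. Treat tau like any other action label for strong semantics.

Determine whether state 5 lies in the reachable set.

Answer: UNREACHABLE

Analysis:
After dropping false guards: 12 live edges.
depth 0: {0}
depth 1: {6}  total {0,6}
depth 2: {1,4}  total {0,1,4,6}
Reach set: {0,1,4,6}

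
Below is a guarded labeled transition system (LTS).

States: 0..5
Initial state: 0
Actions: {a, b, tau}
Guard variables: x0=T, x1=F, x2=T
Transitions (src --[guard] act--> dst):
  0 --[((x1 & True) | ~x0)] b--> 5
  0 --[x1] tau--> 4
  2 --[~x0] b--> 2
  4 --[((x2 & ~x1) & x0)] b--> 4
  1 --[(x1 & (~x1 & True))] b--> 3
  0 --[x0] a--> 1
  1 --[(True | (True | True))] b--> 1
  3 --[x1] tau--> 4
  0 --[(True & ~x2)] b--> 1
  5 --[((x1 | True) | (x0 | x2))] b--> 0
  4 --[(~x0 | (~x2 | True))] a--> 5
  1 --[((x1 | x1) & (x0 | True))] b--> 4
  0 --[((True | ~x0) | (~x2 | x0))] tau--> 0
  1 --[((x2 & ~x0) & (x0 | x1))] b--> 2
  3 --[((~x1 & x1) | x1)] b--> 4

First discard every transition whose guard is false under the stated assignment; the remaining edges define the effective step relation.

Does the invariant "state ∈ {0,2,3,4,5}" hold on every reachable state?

Answer: INVARIANT VIOLATED at state 1

Trace:
Inv-set: {0,2,3,4,5}
R = {0,1}
  0: ✓
  1: outside
witness against invariant: a → 1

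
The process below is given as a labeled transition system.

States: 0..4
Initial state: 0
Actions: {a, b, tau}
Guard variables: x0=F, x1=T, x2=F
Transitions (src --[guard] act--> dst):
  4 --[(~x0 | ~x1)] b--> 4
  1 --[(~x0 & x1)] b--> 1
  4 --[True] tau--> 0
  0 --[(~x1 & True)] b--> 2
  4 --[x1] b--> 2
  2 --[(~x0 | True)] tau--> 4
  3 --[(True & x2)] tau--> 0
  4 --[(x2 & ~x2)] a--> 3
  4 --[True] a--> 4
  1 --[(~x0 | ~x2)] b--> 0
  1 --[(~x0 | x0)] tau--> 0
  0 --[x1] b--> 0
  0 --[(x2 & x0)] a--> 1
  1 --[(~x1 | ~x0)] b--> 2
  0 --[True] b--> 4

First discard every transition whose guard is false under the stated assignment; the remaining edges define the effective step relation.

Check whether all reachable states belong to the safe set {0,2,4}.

Inv-set: {0,2,4}
Reach set: {0,2,4}
  0: ✓
  2: ✓
  4: ✓

Answer: INVARIANT HOLDS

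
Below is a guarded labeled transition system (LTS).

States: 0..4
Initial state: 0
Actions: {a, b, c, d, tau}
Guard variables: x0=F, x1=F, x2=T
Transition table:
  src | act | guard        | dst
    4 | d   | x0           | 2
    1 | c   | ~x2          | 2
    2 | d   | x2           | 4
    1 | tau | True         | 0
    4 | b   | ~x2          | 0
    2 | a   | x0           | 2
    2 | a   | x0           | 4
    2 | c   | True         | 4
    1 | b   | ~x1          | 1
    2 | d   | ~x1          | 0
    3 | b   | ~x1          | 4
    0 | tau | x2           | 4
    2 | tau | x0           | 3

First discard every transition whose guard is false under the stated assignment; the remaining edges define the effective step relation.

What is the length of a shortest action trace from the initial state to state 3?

Layered search for 3:
  depth 0: {0}
  depth 1: {4}
3 never appears.

Answer: UNREACHABLE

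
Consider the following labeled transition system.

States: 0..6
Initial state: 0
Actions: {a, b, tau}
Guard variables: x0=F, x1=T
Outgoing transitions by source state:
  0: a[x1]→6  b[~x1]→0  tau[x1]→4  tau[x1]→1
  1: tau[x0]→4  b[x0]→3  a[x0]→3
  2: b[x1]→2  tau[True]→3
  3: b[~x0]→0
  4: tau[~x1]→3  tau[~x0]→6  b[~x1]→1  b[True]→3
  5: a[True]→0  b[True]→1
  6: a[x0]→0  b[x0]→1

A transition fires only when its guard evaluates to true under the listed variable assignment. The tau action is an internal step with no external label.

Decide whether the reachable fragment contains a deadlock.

Answer: DEADLOCK at state 1

Trace:
Reach set: {0,1,3,4,6}
  0: a→6  tau→1  tau→4  [deg 3]
  1: ∅  [no exit]
  3: b→0  [deg 1]
  4: b→3  tau→6  [deg 2]
  6: ∅  [no exit]
witness 1: tau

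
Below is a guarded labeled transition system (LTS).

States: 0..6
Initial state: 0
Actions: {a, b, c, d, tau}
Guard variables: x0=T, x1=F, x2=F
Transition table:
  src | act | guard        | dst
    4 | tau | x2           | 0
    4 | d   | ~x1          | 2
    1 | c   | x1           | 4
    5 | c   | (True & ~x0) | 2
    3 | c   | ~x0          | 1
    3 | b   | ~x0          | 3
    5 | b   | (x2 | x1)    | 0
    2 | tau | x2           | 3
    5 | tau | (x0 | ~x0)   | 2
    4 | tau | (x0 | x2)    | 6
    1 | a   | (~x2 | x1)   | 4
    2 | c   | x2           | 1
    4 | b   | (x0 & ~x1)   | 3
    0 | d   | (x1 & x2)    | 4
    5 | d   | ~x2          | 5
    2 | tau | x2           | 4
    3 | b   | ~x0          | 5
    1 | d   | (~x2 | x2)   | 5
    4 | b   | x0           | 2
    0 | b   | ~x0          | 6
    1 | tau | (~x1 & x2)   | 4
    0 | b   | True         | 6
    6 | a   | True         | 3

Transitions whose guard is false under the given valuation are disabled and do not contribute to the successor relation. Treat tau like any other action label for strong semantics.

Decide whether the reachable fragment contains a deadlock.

Answer: DEADLOCK at state 3

Analysis:
Reachable = {0,3,6}
  0: b→6  [1 exit(s)]
  3: ∅  [no exit]
  6: a→3  [1 exit(s)]
trace reaching 3: b·a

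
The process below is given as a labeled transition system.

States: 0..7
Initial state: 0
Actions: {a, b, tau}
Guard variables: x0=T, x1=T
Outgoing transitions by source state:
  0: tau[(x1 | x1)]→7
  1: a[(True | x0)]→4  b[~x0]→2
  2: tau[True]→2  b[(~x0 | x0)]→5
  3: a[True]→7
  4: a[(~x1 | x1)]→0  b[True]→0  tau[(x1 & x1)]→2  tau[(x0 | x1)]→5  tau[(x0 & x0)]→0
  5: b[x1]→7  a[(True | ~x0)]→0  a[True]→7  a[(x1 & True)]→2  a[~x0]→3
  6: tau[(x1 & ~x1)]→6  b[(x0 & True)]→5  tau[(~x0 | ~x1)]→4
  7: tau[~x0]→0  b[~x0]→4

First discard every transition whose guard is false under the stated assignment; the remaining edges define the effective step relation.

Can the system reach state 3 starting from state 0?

Guard filter leaves 15 enabled edge(s).
depth 0: {0}
depth 1: {7}  cumulative {0,7}
Reach set: {0,7}

Answer: UNREACHABLE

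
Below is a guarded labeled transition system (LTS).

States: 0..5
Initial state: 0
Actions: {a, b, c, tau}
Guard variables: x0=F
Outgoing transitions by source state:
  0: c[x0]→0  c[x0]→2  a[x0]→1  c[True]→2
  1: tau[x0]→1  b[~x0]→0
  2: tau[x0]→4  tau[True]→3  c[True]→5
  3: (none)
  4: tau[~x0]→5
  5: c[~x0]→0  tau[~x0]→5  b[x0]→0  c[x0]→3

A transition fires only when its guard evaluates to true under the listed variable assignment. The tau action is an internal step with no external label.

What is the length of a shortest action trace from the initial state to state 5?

Answer: 2

Trace:
Layered search for 5:
  L0 = {0}
  L1 = {2}
  L2 = {3,5}
5 enters at depth 2; path c·c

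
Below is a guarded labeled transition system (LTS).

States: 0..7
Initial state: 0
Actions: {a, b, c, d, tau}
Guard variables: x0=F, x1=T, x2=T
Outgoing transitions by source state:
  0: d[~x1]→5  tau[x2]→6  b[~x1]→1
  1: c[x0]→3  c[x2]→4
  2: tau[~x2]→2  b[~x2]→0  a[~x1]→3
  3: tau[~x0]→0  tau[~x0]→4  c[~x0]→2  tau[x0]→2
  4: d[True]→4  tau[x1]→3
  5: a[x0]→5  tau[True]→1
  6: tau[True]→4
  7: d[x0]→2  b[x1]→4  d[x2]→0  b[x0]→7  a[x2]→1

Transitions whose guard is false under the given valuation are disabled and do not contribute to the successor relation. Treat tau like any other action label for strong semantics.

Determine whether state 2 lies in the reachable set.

Answer: REACHABLE

Working:
After dropping false guards: 12 live edges.
depth 0: {0}
depth 1: {6}  now seen {0,6}
depth 2: {4}  now seen {0,4,6}
depth 3: {3}  now seen {0,3,4,6}
depth 4: {2}  now seen {0,2,3,4,6}
R = {0,2,3,4,6}
witness 2: tau·tau·tau·c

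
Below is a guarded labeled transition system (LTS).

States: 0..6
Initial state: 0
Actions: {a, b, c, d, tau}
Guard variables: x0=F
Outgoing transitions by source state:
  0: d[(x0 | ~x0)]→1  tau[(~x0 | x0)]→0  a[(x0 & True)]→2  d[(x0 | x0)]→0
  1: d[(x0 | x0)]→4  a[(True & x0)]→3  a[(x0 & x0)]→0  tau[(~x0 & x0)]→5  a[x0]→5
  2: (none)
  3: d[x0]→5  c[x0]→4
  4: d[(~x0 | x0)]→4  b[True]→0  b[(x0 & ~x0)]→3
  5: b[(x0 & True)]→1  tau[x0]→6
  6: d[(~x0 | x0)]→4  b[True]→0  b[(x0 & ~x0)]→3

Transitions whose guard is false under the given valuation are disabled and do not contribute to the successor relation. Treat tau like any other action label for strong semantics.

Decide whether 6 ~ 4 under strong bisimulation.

Answer: BISIMILAR

Trace:
Bisimulation quotient by refinement:
  P[0] = {{0,1,2,3,4,5,6}}
  P[1] = {{0},{1,2,3,5},{4,6}}
Fixed point at round 2; 3 class(es).
[6]={4,6}  [4]={4,6}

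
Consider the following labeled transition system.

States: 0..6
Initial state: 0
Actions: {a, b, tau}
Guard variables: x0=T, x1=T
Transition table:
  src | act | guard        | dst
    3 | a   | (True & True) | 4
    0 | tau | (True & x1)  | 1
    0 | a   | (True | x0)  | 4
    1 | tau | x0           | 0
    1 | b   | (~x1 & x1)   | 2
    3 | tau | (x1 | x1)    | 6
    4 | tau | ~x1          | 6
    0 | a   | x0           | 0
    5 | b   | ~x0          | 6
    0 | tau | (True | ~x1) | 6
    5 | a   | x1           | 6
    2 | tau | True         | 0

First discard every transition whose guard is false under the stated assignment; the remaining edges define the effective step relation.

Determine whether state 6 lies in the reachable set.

After dropping false guards: 9 live edges.
depth 0: {0}
depth 1: {1,4,6}  total {0,1,4,6}
Reach set: {0,1,4,6}
witness 6: tau

Answer: REACHABLE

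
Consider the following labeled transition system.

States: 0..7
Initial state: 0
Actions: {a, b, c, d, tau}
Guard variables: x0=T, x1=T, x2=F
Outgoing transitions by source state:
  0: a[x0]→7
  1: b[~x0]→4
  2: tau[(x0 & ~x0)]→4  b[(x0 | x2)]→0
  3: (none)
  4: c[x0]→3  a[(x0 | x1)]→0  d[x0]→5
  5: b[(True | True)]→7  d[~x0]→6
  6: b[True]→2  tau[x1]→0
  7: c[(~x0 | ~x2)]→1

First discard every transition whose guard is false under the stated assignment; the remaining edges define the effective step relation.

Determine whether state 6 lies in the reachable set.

Guard filter leaves 9 enabled edge(s).
L0 = {0}
L1 = {7}  now seen {0,7}
L2 = {1}  now seen {0,1,7}
R = {0,1,7}

Answer: UNREACHABLE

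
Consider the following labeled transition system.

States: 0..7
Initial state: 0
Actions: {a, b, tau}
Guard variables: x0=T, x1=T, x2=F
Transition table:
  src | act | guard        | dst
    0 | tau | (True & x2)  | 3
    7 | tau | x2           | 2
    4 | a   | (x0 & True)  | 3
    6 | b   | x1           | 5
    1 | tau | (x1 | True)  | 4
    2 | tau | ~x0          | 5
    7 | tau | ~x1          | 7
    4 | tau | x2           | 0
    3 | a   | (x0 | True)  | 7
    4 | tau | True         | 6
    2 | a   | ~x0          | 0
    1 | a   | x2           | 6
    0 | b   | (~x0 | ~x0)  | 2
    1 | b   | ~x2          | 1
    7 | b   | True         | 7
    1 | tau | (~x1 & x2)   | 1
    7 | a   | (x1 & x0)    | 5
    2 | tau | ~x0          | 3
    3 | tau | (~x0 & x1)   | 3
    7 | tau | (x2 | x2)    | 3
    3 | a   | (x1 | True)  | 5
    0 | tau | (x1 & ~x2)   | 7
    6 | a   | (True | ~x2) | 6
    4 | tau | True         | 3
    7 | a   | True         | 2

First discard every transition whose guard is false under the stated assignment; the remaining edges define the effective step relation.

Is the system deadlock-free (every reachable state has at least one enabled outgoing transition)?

Reachable = {0,2,5,7}
  0: tau→7  [deg 1]
  2: ∅  [STUCK]
  5: ∅  [STUCK]
  7: a→2  a→5  b→7  [deg 3]
Path to 2: tau·a

Answer: DEADLOCK at state 2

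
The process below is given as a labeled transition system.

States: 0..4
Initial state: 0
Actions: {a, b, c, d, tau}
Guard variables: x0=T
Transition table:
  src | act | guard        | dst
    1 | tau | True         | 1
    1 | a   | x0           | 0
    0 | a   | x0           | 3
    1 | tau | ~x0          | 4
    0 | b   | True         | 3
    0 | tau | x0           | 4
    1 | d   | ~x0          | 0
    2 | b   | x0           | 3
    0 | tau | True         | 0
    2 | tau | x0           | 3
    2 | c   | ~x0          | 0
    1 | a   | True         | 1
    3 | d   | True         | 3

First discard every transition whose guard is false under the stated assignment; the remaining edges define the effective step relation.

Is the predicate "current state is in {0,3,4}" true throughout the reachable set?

Inv-set: {0,3,4}
Reach set: {0,3,4}
  0: ✓
  3: ✓
  4: ✓

Answer: INVARIANT HOLDS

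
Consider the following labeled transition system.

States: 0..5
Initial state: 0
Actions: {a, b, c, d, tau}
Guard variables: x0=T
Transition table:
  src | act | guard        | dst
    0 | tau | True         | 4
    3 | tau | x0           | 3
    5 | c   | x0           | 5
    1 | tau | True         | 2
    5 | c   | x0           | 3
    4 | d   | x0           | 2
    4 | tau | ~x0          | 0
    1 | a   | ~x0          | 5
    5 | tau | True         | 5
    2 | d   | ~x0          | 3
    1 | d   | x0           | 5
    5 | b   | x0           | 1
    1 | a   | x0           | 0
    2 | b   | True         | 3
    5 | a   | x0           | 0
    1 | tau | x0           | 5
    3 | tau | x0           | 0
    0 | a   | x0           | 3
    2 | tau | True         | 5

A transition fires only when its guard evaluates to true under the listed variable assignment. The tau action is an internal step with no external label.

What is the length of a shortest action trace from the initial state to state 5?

Answer: 3

Working:
BFS to 5:
  Layer 0: {0}
  Layer 1: {3,4}
  Layer 2: {2}
  Layer 3: {5}
first hit 5 at d=3 via tau·d·tau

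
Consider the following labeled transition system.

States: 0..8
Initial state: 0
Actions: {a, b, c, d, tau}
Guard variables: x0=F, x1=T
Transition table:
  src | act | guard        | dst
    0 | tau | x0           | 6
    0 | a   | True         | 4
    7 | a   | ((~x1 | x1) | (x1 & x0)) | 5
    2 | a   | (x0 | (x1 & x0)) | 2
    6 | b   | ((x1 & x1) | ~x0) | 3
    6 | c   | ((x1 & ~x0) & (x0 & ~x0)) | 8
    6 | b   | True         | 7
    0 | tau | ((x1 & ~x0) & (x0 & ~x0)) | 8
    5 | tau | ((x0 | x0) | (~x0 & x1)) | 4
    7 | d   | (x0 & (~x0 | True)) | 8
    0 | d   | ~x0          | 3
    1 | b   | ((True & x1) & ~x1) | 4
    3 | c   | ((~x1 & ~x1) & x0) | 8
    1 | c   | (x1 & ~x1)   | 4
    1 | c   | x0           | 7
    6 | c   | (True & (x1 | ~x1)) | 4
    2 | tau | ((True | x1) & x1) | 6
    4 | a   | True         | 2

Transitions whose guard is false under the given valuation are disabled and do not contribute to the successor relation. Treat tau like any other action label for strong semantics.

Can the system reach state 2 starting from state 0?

Answer: REACHABLE

Working:
After dropping false guards: 9 live edges.
Layer 0: {0}
Layer 1: {3,4}  now seen {0,3,4}
Layer 2: {2}  now seen {0,2,3,4}
Layer 3: {6}  now seen {0,2,3,4,6}
Layer 4: {7}  now seen {0,2,3,4,6,7}
Layer 5: {5}  now seen {0,2,3,4,5,6,7}
Reach set: {0,2,3,4,5,6,7}
trace reaching 2: a·a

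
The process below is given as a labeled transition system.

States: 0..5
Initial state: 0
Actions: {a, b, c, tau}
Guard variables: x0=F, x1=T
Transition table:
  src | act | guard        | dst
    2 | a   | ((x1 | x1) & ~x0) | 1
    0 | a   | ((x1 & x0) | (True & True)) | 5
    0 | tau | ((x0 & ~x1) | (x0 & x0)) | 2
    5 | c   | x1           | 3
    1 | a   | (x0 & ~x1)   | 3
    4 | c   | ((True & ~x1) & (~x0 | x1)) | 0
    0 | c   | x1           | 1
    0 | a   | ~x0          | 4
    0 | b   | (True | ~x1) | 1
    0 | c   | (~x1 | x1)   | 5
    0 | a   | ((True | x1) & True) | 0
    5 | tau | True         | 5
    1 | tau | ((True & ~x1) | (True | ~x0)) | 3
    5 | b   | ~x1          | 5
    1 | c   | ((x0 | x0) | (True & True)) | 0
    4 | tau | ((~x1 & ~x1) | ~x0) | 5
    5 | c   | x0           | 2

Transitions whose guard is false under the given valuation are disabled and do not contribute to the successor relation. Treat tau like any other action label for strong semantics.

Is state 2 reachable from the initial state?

Answer: UNREACHABLE

Trace:
Guard filter leaves 12 enabled edge(s).
depth 0: {0}
depth 1: {1,4,5}  now seen {0,1,4,5}
depth 2: {3}  now seen {0,1,3,4,5}
R = {0,1,3,4,5}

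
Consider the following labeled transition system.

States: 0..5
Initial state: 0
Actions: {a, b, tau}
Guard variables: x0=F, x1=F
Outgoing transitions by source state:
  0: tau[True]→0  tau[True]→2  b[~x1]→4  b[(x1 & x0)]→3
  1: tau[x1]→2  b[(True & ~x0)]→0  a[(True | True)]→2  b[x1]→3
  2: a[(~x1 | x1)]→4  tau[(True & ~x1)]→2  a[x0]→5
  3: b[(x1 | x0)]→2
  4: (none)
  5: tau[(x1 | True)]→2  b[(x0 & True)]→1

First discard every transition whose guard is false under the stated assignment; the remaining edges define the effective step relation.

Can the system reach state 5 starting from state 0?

Answer: UNREACHABLE

Trace:
Guard filter leaves 8 enabled edge(s).
L0 = {0}
L1 = {2,4}  total {0,2,4}
Reach set: {0,2,4}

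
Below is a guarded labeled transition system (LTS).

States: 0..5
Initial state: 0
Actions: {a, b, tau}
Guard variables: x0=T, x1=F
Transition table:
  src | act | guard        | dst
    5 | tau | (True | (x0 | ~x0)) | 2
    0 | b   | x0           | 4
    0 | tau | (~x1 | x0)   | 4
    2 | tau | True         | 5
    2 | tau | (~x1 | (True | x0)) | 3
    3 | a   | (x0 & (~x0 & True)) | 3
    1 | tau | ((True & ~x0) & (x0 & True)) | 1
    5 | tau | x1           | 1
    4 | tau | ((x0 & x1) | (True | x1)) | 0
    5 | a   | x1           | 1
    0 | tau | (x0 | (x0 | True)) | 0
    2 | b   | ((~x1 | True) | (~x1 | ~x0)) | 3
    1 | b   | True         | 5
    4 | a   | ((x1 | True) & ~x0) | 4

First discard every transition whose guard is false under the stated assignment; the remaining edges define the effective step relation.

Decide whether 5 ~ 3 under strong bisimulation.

Answer: NOT BISIMILAR

Analysis:
Refine partition for ~:
  P[0] = {{0,1,2,3,4,5}}
  P[1] = {{0,2},{1},{3},{4,5}}
  P[2] = {{0},{1},{2},{3},{4,5}}
  P[3] = {{0},{1},{2},{3},{4},{5}}
Fixed point at round 4; 6 class(es).
[5]={5}  [3]={3}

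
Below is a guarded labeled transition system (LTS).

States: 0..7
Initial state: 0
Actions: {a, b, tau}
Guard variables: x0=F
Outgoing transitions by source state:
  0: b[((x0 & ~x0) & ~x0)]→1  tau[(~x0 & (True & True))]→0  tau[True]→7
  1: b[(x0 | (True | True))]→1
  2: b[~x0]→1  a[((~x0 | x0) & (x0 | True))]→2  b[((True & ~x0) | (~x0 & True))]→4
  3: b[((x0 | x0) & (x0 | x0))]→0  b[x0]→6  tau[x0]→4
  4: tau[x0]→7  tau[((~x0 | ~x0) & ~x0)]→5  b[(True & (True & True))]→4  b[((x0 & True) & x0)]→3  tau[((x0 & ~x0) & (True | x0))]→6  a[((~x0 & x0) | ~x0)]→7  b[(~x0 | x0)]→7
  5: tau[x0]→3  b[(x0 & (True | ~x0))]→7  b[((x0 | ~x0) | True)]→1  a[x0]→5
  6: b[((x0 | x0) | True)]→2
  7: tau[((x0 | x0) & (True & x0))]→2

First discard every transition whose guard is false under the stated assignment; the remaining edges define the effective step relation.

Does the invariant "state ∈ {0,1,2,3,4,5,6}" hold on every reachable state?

Inv-set: {0,1,2,3,4,5,6}
Reachable = {0,7}
  0: ✓
  7: ✗ unsafe
witness against invariant: tau → 7

Answer: INVARIANT VIOLATED at state 7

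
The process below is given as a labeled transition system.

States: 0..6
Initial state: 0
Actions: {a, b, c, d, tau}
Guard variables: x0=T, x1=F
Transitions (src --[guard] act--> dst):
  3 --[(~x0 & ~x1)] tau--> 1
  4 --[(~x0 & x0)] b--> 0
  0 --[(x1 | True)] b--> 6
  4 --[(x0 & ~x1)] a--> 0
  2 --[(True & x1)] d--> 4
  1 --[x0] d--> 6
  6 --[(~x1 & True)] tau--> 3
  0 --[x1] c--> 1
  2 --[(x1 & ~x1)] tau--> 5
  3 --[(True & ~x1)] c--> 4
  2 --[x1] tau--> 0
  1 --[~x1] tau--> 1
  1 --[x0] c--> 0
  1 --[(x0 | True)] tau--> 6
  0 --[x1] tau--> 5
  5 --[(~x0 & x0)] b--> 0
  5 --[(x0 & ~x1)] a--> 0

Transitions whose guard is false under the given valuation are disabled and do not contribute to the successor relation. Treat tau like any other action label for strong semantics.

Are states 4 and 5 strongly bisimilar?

Refine partition for ~:
  π0 = {{0,1,2,3,4,5,6}}
  π1 = {{0},{1},{2},{3},{4,5},{6}}
6 equivalence class(es) (converged in 2)
[4]={4,5}  [5]={4,5}

Answer: BISIMILAR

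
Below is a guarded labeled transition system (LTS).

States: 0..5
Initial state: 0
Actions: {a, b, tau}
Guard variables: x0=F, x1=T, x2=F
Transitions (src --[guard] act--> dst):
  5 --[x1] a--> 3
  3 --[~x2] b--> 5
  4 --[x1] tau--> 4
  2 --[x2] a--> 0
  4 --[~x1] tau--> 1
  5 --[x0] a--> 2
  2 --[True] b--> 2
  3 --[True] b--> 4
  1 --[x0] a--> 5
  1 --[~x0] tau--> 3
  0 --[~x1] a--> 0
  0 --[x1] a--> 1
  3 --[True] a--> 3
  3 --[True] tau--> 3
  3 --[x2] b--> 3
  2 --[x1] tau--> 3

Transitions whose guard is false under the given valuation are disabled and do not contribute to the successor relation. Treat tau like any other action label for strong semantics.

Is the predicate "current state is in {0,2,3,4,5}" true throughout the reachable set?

Safe = {0,2,3,4,5}
R = {0,1,3,4,5}
  0: safe
  1: outside
  3: safe
  4: safe
  5: safe
counterexample path to 1: a

Answer: INVARIANT VIOLATED at state 1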